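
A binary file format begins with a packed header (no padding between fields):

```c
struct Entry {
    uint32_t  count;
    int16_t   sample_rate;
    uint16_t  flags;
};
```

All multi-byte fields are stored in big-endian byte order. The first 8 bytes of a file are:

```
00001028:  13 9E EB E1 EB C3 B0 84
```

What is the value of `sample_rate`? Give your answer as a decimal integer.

-5181

`sample_rate` follows `count` (4 bytes), so it starts at byte offset 4 and occupies 2 bytes.
Bytes at offsets 4..5: EB C3.
Big-endian: lowest address holds the most-significant byte.
The bytes are already most-significant first: 0xEBC3.
Top bit is set, so as a signed 16-bit value this is 0xEBC3 − 2^16 = -5181.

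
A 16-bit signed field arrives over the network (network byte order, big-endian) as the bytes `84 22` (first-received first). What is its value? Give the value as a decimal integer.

-31710

In big-endian order the high byte comes first in memory.
The bytes are already most-significant first: 0x8422.
Top bit is set, so as a signed 16-bit value this is 0x8422 − 2^16 = -31710.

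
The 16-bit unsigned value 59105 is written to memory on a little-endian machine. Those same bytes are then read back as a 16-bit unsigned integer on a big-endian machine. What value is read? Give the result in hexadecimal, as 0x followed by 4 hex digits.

59105 in 16-bit hexadecimal is 0xE6E1.
Stored little-endian, the bytes at ascending addresses are E1 E6.
Read back as big-endian, the last byte is least significant, giving 0xE1E6.

0xE1E6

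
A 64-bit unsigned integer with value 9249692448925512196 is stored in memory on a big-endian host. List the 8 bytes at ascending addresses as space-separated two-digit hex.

80 5D 82 46 7B D1 72 04

9249692448925512196 in hexadecimal, padded to 64 bits, is 0x805D82467BD17204.
Split into bytes (most-significant first): 80 5D 82 46 7B D1 72 04.
Big-endian: lowest address holds the most-significant byte.
So the memory order matches the most-significant-first order: 80 5D 82 46 7B D1 72 04.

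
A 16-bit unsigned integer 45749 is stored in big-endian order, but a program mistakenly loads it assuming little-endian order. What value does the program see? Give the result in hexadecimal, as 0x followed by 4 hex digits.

45749 in 16-bit hexadecimal is 0xB2B5.
Stored big-endian, the bytes at ascending addresses are B2 B5.
Read back as little-endian, the first byte is least significant, giving 0xB5B2.

0xB5B2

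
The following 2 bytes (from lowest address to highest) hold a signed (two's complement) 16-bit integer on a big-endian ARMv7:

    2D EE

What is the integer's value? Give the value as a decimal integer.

Big-endian: lowest address holds the most-significant byte.
The bytes are already most-significant first: 0x2DEE.
0x2DEE = 11758.

11758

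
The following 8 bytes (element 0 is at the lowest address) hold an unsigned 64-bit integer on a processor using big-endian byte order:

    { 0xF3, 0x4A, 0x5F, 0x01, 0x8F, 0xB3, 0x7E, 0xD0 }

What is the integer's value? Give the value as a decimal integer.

17530928959803588304

Big-endian: lowest address holds the most-significant byte.
The bytes are already most-significant first: 0xF34A5F018FB37ED0.
0xF34A5F018FB37ED0 = 17530928959803588304.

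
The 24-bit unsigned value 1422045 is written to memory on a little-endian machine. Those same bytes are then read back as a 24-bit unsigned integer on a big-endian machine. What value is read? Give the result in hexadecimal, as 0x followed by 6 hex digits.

0xDDB215

1422045 in 24-bit hexadecimal is 0x15B2DD.
Stored little-endian, the bytes at ascending addresses are DD B2 15.
Read back as big-endian, the last byte is least significant, giving 0xDDB215.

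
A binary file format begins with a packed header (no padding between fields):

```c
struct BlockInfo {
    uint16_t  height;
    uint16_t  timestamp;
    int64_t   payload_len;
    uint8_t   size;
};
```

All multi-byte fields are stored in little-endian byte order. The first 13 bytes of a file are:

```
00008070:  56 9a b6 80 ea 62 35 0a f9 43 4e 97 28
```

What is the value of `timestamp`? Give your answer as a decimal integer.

`timestamp` follows `height` (2 bytes), so it starts at byte offset 2 and occupies 2 bytes.
Bytes at offsets 2..3: B6 80.
Little-endian: lowest address holds the least-significant byte.
Reassemble most-significant byte first: 80 B6 → 0x80B6.
0x80B6 = 32950.

32950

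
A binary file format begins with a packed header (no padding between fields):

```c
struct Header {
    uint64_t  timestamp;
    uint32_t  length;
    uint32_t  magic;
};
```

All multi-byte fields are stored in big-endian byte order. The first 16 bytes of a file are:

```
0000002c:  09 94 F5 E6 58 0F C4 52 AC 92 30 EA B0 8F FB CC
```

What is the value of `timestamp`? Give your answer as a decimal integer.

690447012563240018

`timestamp` is the first field, at byte offset 0, occupying 8 bytes.
Bytes at offsets 0..7: 09 94 F5 E6 58 0F C4 52.
Big-endian stores the most-significant byte at the lowest address.
The bytes are already most-significant first: 0x0994F5E6580FC452.
0x0994F5E6580FC452 = 690447012563240018.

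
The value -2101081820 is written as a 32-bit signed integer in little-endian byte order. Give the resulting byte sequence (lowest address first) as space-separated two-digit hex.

24 09 C4 82

Two's complement of -2101081820 in 32 bits: 2101081820 = 0x7D3BF6DC; invert → 0x82C40923; add 1 → 0x82C40924.
Split into bytes (most-significant first): 82 C4 09 24.
Little-endian: lowest address holds the least-significant byte.
So at ascending addresses the bytes are 24 09 C4 82.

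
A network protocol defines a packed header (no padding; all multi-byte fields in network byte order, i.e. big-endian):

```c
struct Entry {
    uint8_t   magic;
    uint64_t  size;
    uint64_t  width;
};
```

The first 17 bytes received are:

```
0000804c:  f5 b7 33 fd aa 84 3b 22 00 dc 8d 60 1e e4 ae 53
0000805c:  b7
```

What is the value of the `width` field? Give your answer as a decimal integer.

15892464345862263735

`width` follows `magic` (1 B), `size` (8 B), so it starts at offset 1 + 8 = 9 and occupies 8 bytes.
Bytes at offsets 9..16: DC 8D 60 1E E4 AE 53 B7.
Big-endian stores the most-significant byte at the lowest address.
The bytes are already most-significant first: 0xDC8D601EE4AE53B7.
0xDC8D601EE4AE53B7 = 15892464345862263735.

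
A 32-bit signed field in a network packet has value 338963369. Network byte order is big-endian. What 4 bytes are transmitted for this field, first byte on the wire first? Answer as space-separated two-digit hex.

14 34 2B A9

338963369 in hexadecimal, padded to 32 bits, is 0x14342BA9.
Split into bytes (most-significant first): 14 34 2B A9.
Big-endian stores the most-significant byte at the lowest address.
So the memory order matches the most-significant-first order: 14 34 2B A9.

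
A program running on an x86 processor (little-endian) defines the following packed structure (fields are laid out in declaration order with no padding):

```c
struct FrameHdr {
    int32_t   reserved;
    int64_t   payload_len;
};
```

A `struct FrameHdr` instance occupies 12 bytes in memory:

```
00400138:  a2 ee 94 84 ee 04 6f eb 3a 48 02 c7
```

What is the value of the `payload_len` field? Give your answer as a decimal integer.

-4106640492313246482

`payload_len` follows `reserved` (4 bytes), so it starts at byte offset 4 and occupies 8 bytes.
Bytes at offsets 4..11: EE 04 6F EB 3A 48 02 C7.
In little-endian order the low byte comes first in memory.
Reassemble most-significant byte first: C7 02 48 3A EB 6F 04 EE → 0xC702483AEB6F04EE.
Top bit is set, so as a signed 64-bit value this is 0xC702483AEB6F04EE − 2^64 = -4106640492313246482.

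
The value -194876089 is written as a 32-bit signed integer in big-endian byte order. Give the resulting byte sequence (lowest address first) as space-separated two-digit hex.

Two's complement of -194876089 in 32 bits: 194876089 = 0x0B9D92B9; invert → 0xF4626D46; add 1 → 0xF4626D47.
Split into bytes (most-significant first): F4 62 6D 47.
Big-endian: lowest address holds the most-significant byte.
So the memory order matches the most-significant-first order: F4 62 6D 47.

F4 62 6D 47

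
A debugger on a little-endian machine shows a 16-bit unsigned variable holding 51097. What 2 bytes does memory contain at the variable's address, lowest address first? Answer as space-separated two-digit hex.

99 C7

51097 in hexadecimal, padded to 16 bits, is 0xC799.
Split into bytes (most-significant first): C7 99.
Little-endian: lowest address holds the least-significant byte.
So at ascending addresses the bytes are 99 C7.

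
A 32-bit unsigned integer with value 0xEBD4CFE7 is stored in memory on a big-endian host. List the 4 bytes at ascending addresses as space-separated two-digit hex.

Split into bytes (most-significant first): EB D4 CF E7.
Big-endian: lowest address holds the most-significant byte.
So the memory order matches the most-significant-first order: EB D4 CF E7.

EB D4 CF E7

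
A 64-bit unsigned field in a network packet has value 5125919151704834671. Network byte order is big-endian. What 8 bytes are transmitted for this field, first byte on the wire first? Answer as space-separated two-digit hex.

5125919151704834671 in hexadecimal, padded to 64 bits, is 0x4722EC4F68BD026F.
Split into bytes (most-significant first): 47 22 EC 4F 68 BD 02 6F.
In big-endian order the high byte comes first in memory.
So the memory order matches the most-significant-first order: 47 22 EC 4F 68 BD 02 6F.

47 22 EC 4F 68 BD 02 6F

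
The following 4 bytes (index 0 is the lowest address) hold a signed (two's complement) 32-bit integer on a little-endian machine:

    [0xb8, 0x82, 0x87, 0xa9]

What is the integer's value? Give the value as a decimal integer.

In little-endian order the low byte comes first in memory.
Reassemble most-significant byte first: A9 87 82 B8 → 0xA98782B8.
Top bit is set, so as a signed 32-bit value this is 0xA98782B8 − 2^32 = -1450736968.

-1450736968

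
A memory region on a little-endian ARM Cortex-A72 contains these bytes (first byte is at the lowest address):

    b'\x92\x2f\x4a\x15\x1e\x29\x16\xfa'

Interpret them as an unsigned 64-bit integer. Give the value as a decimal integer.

18020636168152559506

In little-endian order the low byte comes first in memory.
Reassemble most-significant byte first: FA 16 29 1E 15 4A 2F 92 → 0xFA16291E154A2F92.
0xFA16291E154A2F92 = 18020636168152559506.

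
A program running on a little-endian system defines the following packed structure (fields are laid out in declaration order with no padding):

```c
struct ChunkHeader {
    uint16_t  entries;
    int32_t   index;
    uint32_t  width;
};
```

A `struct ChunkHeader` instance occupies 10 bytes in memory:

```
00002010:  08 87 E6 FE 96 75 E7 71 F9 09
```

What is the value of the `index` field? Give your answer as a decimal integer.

`index` follows `entries` (2 bytes), so it starts at byte offset 2 and occupies 4 bytes.
Bytes at offsets 2..5: E6 FE 96 75.
Little-endian: lowest address holds the least-significant byte.
Reassemble most-significant byte first: 75 96 FE E6 → 0x7596FEE6.
0x7596FEE6 = 1972829926.

1972829926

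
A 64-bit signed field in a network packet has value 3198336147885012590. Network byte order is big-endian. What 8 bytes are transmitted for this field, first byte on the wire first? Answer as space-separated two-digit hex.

2C 62 C5 C7 EE FA 36 6E

3198336147885012590 in hexadecimal, padded to 64 bits, is 0x2C62C5C7EEFA366E.
Split into bytes (most-significant first): 2C 62 C5 C7 EE FA 36 6E.
In big-endian order the high byte comes first in memory.
So the memory order matches the most-significant-first order: 2C 62 C5 C7 EE FA 36 6E.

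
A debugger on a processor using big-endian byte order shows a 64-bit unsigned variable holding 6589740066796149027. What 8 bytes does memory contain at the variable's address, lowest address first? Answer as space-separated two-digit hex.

6589740066796149027 in hexadecimal, padded to 64 bits, is 0x5B7375AD438B1923.
Split into bytes (most-significant first): 5B 73 75 AD 43 8B 19 23.
Big-endian: lowest address holds the most-significant byte.
So the memory order matches the most-significant-first order: 5B 73 75 AD 43 8B 19 23.

5B 73 75 AD 43 8B 19 23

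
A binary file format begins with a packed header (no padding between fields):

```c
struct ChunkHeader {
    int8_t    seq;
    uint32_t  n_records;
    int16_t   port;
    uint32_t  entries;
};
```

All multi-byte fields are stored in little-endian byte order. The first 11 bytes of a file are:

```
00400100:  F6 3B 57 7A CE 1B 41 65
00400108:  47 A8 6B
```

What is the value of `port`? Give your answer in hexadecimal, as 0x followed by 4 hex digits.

`port` follows `seq` (1 B), `n_records` (4 B), so it starts at offset 1 + 4 = 5 and occupies 2 bytes.
Bytes at offsets 5..6: 1B 41.
Little-endian: lowest address holds the least-significant byte.
Reassemble most-significant byte first: 41 1B → 0x411B.

0x411B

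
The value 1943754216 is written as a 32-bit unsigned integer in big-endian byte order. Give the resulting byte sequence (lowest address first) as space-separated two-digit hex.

1943754216 in hexadecimal, padded to 32 bits, is 0x73DB55E8.
Split into bytes (most-significant first): 73 DB 55 E8.
In big-endian order the high byte comes first in memory.
So the memory order matches the most-significant-first order: 73 DB 55 E8.

73 DB 55 E8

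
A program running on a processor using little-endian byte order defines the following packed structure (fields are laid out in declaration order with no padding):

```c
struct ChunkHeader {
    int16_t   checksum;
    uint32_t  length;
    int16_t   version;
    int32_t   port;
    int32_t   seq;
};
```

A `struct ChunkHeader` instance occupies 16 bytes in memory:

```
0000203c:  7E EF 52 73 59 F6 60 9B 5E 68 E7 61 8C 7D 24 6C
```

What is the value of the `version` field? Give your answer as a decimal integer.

`version` follows `checksum` (2 B), `length` (4 B), so it starts at offset 2 + 4 = 6 and occupies 2 bytes.
Bytes at offsets 6..7: 60 9B.
Little-endian: lowest address holds the least-significant byte.
Reassemble most-significant byte first: 9B 60 → 0x9B60.
Top bit is set, so as a signed 16-bit value this is 0x9B60 − 2^16 = -25760.

-25760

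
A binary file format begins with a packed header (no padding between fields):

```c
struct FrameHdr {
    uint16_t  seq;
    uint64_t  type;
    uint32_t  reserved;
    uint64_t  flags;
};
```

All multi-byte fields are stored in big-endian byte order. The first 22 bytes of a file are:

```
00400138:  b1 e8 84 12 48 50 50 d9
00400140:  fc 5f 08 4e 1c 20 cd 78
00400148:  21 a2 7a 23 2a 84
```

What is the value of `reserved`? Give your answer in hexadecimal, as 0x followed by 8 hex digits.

`reserved` follows `seq` (2 B), `type` (8 B), so it starts at offset 2 + 8 = 10 and occupies 4 bytes.
Bytes at offsets 10..13: 08 4E 1C 20.
Big-endian: lowest address holds the most-significant byte.
The bytes are already most-significant first: 0x084E1C20.

0x084E1C20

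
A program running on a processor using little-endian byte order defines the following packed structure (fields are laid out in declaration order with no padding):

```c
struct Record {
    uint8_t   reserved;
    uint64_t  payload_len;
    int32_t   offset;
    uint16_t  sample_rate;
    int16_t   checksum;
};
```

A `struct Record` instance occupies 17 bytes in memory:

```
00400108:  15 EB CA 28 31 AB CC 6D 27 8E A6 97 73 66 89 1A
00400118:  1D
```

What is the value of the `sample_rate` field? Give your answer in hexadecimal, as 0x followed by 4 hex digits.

0x8966

`sample_rate` follows `reserved` (1 B), `payload_len` (8 B), `offset` (4 B), so it starts at offset 1 + 8 + 4 = 13 and occupies 2 bytes.
Bytes at offsets 13..14: 66 89.
Little-endian stores the least-significant byte at the lowest address.
Reassemble most-significant byte first: 89 66 → 0x8966.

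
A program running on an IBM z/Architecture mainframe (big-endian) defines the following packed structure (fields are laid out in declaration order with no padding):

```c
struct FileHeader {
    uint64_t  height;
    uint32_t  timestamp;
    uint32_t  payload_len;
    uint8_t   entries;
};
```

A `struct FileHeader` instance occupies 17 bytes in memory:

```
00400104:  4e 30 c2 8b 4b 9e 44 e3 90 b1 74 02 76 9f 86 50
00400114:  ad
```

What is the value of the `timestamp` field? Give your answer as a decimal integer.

2427548674

`timestamp` follows `height` (8 bytes), so it starts at byte offset 8 and occupies 4 bytes.
Bytes at offsets 8..11: 90 B1 74 02.
Big-endian stores the most-significant byte at the lowest address.
The bytes are already most-significant first: 0x90B17402.
0x90B17402 = 2427548674.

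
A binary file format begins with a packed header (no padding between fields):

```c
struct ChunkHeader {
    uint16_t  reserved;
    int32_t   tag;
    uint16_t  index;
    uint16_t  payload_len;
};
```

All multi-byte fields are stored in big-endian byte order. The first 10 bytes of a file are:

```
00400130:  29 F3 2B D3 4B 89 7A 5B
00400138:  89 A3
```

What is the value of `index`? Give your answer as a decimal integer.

`index` follows `reserved` (2 B), `tag` (4 B), so it starts at offset 2 + 4 = 6 and occupies 2 bytes.
Bytes at offsets 6..7: 7A 5B.
In big-endian order the high byte comes first in memory.
The bytes are already most-significant first: 0x7A5B.
0x7A5B = 31323.

31323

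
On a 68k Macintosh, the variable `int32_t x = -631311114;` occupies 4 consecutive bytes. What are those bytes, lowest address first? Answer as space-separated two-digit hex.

Two's complement of -631311114 in 32 bits: 631311114 = 0x25A10B0A; invert → 0xDA5EF4F5; add 1 → 0xDA5EF4F6.
Split into bytes (most-significant first): DA 5E F4 F6.
Big-endian: lowest address holds the most-significant byte.
So the memory order matches the most-significant-first order: DA 5E F4 F6.

DA 5E F4 F6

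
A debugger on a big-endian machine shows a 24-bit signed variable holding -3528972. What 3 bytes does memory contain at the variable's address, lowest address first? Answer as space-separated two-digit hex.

CA 26 F4

Two's complement of -3528972 in 24 bits: 3528972 = 0x35D90C; invert → 0xCA26F3; add 1 → 0xCA26F4.
Split into bytes (most-significant first): CA 26 F4.
In big-endian order the high byte comes first in memory.
So the memory order matches the most-significant-first order: CA 26 F4.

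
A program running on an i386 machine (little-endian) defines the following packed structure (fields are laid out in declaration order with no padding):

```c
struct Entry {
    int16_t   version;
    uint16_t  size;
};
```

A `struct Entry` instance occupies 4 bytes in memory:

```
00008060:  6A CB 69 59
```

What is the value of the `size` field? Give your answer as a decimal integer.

22889

`size` follows `version` (2 bytes), so it starts at byte offset 2 and occupies 2 bytes.
Bytes at offsets 2..3: 69 59.
Little-endian: lowest address holds the least-significant byte.
Reassemble most-significant byte first: 59 69 → 0x5969.
0x5969 = 22889.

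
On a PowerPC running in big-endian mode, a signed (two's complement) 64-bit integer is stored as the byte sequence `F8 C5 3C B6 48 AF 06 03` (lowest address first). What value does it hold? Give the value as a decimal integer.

-520943428290279933

Big-endian: lowest address holds the most-significant byte.
The bytes are already most-significant first: 0xF8C53CB648AF0603.
Top bit is set, so as a signed 64-bit value this is 0xF8C53CB648AF0603 − 2^64 = -520943428290279933.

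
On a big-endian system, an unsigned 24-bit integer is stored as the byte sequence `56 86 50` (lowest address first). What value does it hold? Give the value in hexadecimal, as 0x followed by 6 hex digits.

Big-endian: lowest address holds the most-significant byte.
The bytes are already most-significant first: 0x568650.

0x568650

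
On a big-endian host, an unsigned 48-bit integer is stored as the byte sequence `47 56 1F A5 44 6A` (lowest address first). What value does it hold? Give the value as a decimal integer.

In big-endian order the high byte comes first in memory.
The bytes are already most-significant first: 0x47561FA5446A.
0x47561FA5446A = 78435223684202.

78435223684202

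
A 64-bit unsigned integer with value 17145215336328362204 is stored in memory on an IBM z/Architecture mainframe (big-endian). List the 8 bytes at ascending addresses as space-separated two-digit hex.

ED F0 0A 82 57 6E 78 DC

17145215336328362204 in hexadecimal, padded to 64 bits, is 0xEDF00A82576E78DC.
Split into bytes (most-significant first): ED F0 0A 82 57 6E 78 DC.
Big-endian stores the most-significant byte at the lowest address.
So the memory order matches the most-significant-first order: ED F0 0A 82 57 6E 78 DC.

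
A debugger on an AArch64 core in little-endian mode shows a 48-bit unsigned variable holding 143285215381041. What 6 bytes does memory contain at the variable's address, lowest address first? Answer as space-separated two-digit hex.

31 46 5D 30 51 82

143285215381041 in hexadecimal, padded to 48 bits, is 0x8251305D4631.
Split into bytes (most-significant first): 82 51 30 5D 46 31.
Little-endian: lowest address holds the least-significant byte.
So at ascending addresses the bytes are 31 46 5D 30 51 82.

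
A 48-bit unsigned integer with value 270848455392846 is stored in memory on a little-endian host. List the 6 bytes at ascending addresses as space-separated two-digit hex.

270848455392846 in hexadecimal, padded to 48 bits, is 0xF655D1F8BE4E.
Split into bytes (most-significant first): F6 55 D1 F8 BE 4E.
Little-endian stores the least-significant byte at the lowest address.
So at ascending addresses the bytes are 4E BE F8 D1 55 F6.

4E BE F8 D1 55 F6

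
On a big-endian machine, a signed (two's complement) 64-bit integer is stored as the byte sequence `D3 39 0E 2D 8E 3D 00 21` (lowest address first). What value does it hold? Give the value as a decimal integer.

-3226532069211570143

Big-endian: lowest address holds the most-significant byte.
The bytes are already most-significant first: 0xD3390E2D8E3D0021.
Top bit is set, so as a signed 64-bit value this is 0xD3390E2D8E3D0021 − 2^64 = -3226532069211570143.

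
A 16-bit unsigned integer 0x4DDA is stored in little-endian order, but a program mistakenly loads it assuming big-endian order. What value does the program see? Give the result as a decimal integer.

Stored little-endian, the bytes at ascending addresses are DA 4D.
Read back as big-endian, the last byte is least significant, giving 0xDA4D.
0xDA4D = 55885.

55885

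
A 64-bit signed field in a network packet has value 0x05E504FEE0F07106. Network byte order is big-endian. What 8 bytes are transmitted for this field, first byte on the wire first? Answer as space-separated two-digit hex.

Split into bytes (most-significant first): 05 E5 04 FE E0 F0 71 06.
Big-endian stores the most-significant byte at the lowest address.
So the memory order matches the most-significant-first order: 05 E5 04 FE E0 F0 71 06.

05 E5 04 FE E0 F0 71 06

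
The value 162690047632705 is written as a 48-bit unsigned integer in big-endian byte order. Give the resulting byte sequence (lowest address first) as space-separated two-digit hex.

93 F7 3A 7F 65 41

162690047632705 in hexadecimal, padded to 48 bits, is 0x93F73A7F6541.
Split into bytes (most-significant first): 93 F7 3A 7F 65 41.
In big-endian order the high byte comes first in memory.
So the memory order matches the most-significant-first order: 93 F7 3A 7F 65 41.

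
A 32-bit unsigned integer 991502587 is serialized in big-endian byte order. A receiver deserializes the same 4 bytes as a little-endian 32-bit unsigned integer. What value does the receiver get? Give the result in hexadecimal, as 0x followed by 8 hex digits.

991502587 in 32-bit hexadecimal is 0x3B1920FB.
Stored big-endian, the bytes at ascending addresses are 3B 19 20 FB.
Read back as little-endian, the first byte is least significant, giving 0xFB20193B.

0xFB20193B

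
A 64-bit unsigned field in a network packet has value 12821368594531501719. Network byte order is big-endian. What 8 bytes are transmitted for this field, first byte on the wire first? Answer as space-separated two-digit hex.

B1 EE A6 CE 63 66 46 97

12821368594531501719 in hexadecimal, padded to 64 bits, is 0xB1EEA6CE63664697.
Split into bytes (most-significant first): B1 EE A6 CE 63 66 46 97.
Big-endian: lowest address holds the most-significant byte.
So the memory order matches the most-significant-first order: B1 EE A6 CE 63 66 46 97.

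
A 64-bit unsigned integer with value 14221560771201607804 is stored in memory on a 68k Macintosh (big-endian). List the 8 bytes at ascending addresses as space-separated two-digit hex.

C5 5D 22 2C 1F 1A 28 7C

14221560771201607804 in hexadecimal, padded to 64 bits, is 0xC55D222C1F1A287C.
Split into bytes (most-significant first): C5 5D 22 2C 1F 1A 28 7C.
Big-endian: lowest address holds the most-significant byte.
So the memory order matches the most-significant-first order: C5 5D 22 2C 1F 1A 28 7C.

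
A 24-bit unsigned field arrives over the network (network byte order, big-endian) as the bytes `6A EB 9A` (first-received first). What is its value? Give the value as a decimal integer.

7007130

Big-endian: lowest address holds the most-significant byte.
The bytes are already most-significant first: 0x6AEB9A.
0x6AEB9A = 7007130.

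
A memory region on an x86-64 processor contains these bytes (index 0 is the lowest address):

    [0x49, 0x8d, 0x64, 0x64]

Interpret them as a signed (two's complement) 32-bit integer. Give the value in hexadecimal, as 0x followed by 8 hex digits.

In little-endian order the low byte comes first in memory.
Reassemble most-significant byte first: 64 64 8D 49 → 0x64648D49.

0x64648D49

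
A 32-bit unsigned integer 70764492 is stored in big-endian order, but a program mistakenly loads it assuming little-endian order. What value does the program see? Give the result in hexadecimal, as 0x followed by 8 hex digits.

0xCCC73704

70764492 in 32-bit hexadecimal is 0x0437C7CC.
Stored big-endian, the bytes at ascending addresses are 04 37 C7 CC.
Read back as little-endian, the first byte is least significant, giving 0xCCC73704.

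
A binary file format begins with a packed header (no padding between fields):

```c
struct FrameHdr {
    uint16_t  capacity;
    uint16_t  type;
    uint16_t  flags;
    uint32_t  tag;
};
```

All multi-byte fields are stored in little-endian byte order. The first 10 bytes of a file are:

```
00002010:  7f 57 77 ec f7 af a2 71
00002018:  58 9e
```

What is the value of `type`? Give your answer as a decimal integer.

60535

`type` follows `capacity` (2 bytes), so it starts at byte offset 2 and occupies 2 bytes.
Bytes at offsets 2..3: 77 EC.
Little-endian: lowest address holds the least-significant byte.
Reassemble most-significant byte first: EC 77 → 0xEC77.
0xEC77 = 60535.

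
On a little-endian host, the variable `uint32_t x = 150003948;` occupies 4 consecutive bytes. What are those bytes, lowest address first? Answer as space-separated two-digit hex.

EC E0 F0 08

150003948 in hexadecimal, padded to 32 bits, is 0x08F0E0EC.
Split into bytes (most-significant first): 08 F0 E0 EC.
Little-endian: lowest address holds the least-significant byte.
So at ascending addresses the bytes are EC E0 F0 08.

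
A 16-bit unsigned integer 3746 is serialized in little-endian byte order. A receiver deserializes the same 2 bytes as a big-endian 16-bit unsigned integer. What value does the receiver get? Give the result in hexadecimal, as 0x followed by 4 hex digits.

0xA20E

3746 in 16-bit hexadecimal is 0x0EA2.
Stored little-endian, the bytes at ascending addresses are A2 0E.
Read back as big-endian, the last byte is least significant, giving 0xA20E.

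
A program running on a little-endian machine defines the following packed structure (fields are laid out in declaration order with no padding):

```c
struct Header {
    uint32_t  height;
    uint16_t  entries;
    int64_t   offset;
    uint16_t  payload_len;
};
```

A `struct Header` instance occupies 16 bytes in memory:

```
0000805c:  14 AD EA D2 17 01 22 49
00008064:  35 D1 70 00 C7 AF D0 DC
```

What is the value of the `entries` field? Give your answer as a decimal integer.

279

`entries` follows `height` (4 bytes), so it starts at byte offset 4 and occupies 2 bytes.
Bytes at offsets 4..5: 17 01.
In little-endian order the low byte comes first in memory.
Reassemble most-significant byte first: 01 17 → 0x0117.
0x0117 = 279.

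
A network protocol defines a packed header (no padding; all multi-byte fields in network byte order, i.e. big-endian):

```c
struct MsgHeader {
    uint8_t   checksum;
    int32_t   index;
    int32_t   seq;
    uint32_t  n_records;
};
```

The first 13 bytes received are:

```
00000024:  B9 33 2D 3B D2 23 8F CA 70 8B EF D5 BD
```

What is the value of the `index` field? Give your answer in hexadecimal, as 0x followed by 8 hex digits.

`index` follows `checksum` (1 byte), so it starts at byte offset 1 and occupies 4 bytes.
Bytes at offsets 1..4: 33 2D 3B D2.
Big-endian: lowest address holds the most-significant byte.
The bytes are already most-significant first: 0x332D3BD2.

0x332D3BD2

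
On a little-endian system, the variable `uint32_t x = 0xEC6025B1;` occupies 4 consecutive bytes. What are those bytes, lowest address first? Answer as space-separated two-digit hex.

Split into bytes (most-significant first): EC 60 25 B1.
In little-endian order the low byte comes first in memory.
So at ascending addresses the bytes are B1 25 60 EC.

B1 25 60 EC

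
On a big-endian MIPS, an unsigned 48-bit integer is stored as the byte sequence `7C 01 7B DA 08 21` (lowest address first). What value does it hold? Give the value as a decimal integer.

Big-endian: lowest address holds the most-significant byte.
The bytes are already most-significant first: 0x7C017BDA0821.
0x7C017BDA0821 = 136345814698017.

136345814698017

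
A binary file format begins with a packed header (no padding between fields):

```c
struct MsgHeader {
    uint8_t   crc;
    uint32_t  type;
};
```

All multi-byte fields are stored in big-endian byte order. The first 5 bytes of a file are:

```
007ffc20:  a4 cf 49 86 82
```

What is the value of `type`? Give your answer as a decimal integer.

3477702274

`type` follows `crc` (1 byte), so it starts at byte offset 1 and occupies 4 bytes.
Bytes at offsets 1..4: CF 49 86 82.
Big-endian: lowest address holds the most-significant byte.
The bytes are already most-significant first: 0xCF498682.
0xCF498682 = 3477702274.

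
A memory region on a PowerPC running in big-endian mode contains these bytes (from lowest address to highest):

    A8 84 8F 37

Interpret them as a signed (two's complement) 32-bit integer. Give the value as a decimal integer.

-1467707593

Big-endian: lowest address holds the most-significant byte.
The bytes are already most-significant first: 0xA8848F37.
Top bit is set, so as a signed 32-bit value this is 0xA8848F37 − 2^32 = -1467707593.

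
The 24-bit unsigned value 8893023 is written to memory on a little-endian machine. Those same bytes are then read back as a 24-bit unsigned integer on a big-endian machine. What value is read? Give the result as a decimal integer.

8893023 in 24-bit hexadecimal is 0x87B25F.
Stored little-endian, the bytes at ascending addresses are 5F B2 87.
Read back as big-endian, the last byte is least significant, giving 0x5FB287.
0x5FB287 = 6271623.

6271623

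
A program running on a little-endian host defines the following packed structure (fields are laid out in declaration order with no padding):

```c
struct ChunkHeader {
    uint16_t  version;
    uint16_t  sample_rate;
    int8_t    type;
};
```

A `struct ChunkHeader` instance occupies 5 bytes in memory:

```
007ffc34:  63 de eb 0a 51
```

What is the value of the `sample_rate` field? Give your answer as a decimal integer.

2795

`sample_rate` follows `version` (2 bytes), so it starts at byte offset 2 and occupies 2 bytes.
Bytes at offsets 2..3: EB 0A.
Little-endian stores the least-significant byte at the lowest address.
Reassemble most-significant byte first: 0A EB → 0x0AEB.
0x0AEB = 2795.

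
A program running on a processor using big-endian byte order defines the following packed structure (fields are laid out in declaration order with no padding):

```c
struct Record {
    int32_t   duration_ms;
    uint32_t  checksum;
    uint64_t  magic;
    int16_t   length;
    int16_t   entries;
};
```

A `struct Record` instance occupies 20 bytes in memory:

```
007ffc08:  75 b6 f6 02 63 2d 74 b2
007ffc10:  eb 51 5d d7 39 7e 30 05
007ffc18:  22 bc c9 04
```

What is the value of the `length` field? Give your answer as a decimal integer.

8892

`length` follows `duration_ms` (4 B), `checksum` (4 B), `magic` (8 B), so it starts at offset 4 + 4 + 8 = 16 and occupies 2 bytes.
Bytes at offsets 16..17: 22 BC.
In big-endian order the high byte comes first in memory.
The bytes are already most-significant first: 0x22BC.
0x22BC = 8892.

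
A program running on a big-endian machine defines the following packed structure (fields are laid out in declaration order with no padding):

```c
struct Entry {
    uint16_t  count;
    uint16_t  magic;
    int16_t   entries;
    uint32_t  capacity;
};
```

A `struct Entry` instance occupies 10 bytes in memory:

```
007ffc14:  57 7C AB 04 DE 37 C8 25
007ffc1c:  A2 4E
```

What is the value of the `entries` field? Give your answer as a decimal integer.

-8649

`entries` follows `count` (2 B), `magic` (2 B), so it starts at offset 2 + 2 = 4 and occupies 2 bytes.
Bytes at offsets 4..5: DE 37.
In big-endian order the high byte comes first in memory.
The bytes are already most-significant first: 0xDE37.
Top bit is set, so as a signed 16-bit value this is 0xDE37 − 2^16 = -8649.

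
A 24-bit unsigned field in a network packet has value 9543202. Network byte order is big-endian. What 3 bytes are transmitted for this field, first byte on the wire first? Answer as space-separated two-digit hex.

91 9E 22

9543202 in hexadecimal, padded to 24 bits, is 0x919E22.
Split into bytes (most-significant first): 91 9E 22.
Big-endian stores the most-significant byte at the lowest address.
So the memory order matches the most-significant-first order: 91 9E 22.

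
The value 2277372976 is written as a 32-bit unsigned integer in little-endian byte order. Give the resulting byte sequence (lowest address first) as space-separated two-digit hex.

2277372976 in hexadecimal, padded to 32 bits, is 0x87BDF430.
Split into bytes (most-significant first): 87 BD F4 30.
Little-endian: lowest address holds the least-significant byte.
So at ascending addresses the bytes are 30 F4 BD 87.

30 F4 BD 87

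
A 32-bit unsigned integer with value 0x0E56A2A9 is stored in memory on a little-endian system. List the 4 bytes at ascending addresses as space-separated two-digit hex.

Split into bytes (most-significant first): 0E 56 A2 A9.
In little-endian order the low byte comes first in memory.
So at ascending addresses the bytes are A9 A2 56 0E.

A9 A2 56 0E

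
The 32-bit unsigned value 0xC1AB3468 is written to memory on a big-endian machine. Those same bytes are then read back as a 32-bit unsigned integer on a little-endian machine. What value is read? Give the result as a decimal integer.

Stored big-endian, the bytes at ascending addresses are C1 AB 34 68.
Read back as little-endian, the first byte is least significant, giving 0x6834ABC1.
0x6834ABC1 = 1748282305.

1748282305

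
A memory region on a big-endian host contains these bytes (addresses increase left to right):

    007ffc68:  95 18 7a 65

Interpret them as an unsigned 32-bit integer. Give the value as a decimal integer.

2501409381

Big-endian: lowest address holds the most-significant byte.
The bytes are already most-significant first: 0x95187A65.
0x95187A65 = 2501409381.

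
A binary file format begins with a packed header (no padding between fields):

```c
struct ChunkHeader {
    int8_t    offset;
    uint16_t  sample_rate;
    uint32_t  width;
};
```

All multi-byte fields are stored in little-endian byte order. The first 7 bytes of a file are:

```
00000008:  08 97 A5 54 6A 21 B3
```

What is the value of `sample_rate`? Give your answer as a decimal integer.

`sample_rate` follows `offset` (1 byte), so it starts at byte offset 1 and occupies 2 bytes.
Bytes at offsets 1..2: 97 A5.
In little-endian order the low byte comes first in memory.
Reassemble most-significant byte first: A5 97 → 0xA597.
0xA597 = 42391.

42391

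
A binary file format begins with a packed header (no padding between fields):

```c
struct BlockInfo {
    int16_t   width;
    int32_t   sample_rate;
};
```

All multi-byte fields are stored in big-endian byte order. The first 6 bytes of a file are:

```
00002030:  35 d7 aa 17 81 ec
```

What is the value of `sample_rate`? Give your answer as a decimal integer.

-1441299988

`sample_rate` follows `width` (2 bytes), so it starts at byte offset 2 and occupies 4 bytes.
Bytes at offsets 2..5: AA 17 81 EC.
Big-endian stores the most-significant byte at the lowest address.
The bytes are already most-significant first: 0xAA1781EC.
Top bit is set, so as a signed 32-bit value this is 0xAA1781EC − 2^32 = -1441299988.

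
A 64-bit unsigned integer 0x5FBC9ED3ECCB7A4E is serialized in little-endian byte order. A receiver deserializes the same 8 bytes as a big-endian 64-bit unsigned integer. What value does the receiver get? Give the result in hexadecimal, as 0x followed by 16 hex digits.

Stored little-endian, the bytes at ascending addresses are 4E 7A CB EC D3 9E BC 5F.
Read back as big-endian, the last byte is least significant, giving 0x4E7ACBECD39EBC5F.

0x4E7ACBECD39EBC5F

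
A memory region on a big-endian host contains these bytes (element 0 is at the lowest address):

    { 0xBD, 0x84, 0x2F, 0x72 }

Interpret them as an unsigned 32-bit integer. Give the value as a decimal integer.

Big-endian stores the most-significant byte at the lowest address.
The bytes are already most-significant first: 0xBD842F72.
0xBD842F72 = 3179556722.

3179556722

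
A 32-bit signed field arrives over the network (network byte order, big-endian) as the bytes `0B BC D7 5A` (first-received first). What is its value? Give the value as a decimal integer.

Big-endian stores the most-significant byte at the lowest address.
The bytes are already most-significant first: 0x0BBCD75A.
0x0BBCD75A = 196925274.

196925274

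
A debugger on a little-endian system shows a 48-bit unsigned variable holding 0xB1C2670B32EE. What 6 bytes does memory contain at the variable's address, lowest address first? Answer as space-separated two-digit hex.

Split into bytes (most-significant first): B1 C2 67 0B 32 EE.
Little-endian: lowest address holds the least-significant byte.
So at ascending addresses the bytes are EE 32 0B 67 C2 B1.

EE 32 0B 67 C2 B1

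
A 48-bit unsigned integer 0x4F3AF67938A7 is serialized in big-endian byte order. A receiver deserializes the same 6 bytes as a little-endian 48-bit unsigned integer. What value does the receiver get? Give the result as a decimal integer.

Stored big-endian, the bytes at ascending addresses are 4F 3A F6 79 38 A7.
Read back as little-endian, the first byte is least significant, giving 0xA73879F63A4F.
0xA73879F63A4F = 183861006187087.

183861006187087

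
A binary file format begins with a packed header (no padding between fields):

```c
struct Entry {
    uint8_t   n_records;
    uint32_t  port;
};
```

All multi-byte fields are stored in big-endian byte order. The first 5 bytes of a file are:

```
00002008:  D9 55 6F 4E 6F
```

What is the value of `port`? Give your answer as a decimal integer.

`port` follows `n_records` (1 byte), so it starts at byte offset 1 and occupies 4 bytes.
Bytes at offsets 1..4: 55 6F 4E 6F.
Big-endian: lowest address holds the most-significant byte.
The bytes are already most-significant first: 0x556F4E6F.
0x556F4E6F = 1433357935.

1433357935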